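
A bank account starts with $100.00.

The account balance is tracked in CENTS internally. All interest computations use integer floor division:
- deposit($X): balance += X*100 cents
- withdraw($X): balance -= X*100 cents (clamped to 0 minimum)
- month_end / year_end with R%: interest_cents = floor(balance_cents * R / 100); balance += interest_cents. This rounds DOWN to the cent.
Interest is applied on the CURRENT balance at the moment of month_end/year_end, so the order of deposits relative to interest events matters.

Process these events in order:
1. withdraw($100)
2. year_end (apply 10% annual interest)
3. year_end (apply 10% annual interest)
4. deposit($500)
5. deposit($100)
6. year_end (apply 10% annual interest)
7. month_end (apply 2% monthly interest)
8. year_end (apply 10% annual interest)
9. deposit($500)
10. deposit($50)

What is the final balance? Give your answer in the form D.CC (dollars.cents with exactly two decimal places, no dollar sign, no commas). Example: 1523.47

Answer: 1290.52

Derivation:
After 1 (withdraw($100)): balance=$0.00 total_interest=$0.00
After 2 (year_end (apply 10% annual interest)): balance=$0.00 total_interest=$0.00
After 3 (year_end (apply 10% annual interest)): balance=$0.00 total_interest=$0.00
After 4 (deposit($500)): balance=$500.00 total_interest=$0.00
After 5 (deposit($100)): balance=$600.00 total_interest=$0.00
After 6 (year_end (apply 10% annual interest)): balance=$660.00 total_interest=$60.00
After 7 (month_end (apply 2% monthly interest)): balance=$673.20 total_interest=$73.20
After 8 (year_end (apply 10% annual interest)): balance=$740.52 total_interest=$140.52
After 9 (deposit($500)): balance=$1240.52 total_interest=$140.52
After 10 (deposit($50)): balance=$1290.52 total_interest=$140.52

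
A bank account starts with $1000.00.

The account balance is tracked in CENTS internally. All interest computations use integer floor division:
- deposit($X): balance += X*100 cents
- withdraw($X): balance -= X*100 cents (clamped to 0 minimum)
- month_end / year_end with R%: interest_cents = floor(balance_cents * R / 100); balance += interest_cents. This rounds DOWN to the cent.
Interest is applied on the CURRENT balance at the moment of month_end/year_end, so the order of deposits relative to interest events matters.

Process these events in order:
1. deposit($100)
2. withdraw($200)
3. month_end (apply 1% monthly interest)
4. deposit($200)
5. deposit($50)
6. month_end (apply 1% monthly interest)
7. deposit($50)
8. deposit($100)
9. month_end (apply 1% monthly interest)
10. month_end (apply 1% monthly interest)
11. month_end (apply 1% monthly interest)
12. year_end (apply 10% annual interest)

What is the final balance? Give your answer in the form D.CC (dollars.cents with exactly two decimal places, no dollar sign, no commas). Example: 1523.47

After 1 (deposit($100)): balance=$1100.00 total_interest=$0.00
After 2 (withdraw($200)): balance=$900.00 total_interest=$0.00
After 3 (month_end (apply 1% monthly interest)): balance=$909.00 total_interest=$9.00
After 4 (deposit($200)): balance=$1109.00 total_interest=$9.00
After 5 (deposit($50)): balance=$1159.00 total_interest=$9.00
After 6 (month_end (apply 1% monthly interest)): balance=$1170.59 total_interest=$20.59
After 7 (deposit($50)): balance=$1220.59 total_interest=$20.59
After 8 (deposit($100)): balance=$1320.59 total_interest=$20.59
After 9 (month_end (apply 1% monthly interest)): balance=$1333.79 total_interest=$33.79
After 10 (month_end (apply 1% monthly interest)): balance=$1347.12 total_interest=$47.12
After 11 (month_end (apply 1% monthly interest)): balance=$1360.59 total_interest=$60.59
After 12 (year_end (apply 10% annual interest)): balance=$1496.64 total_interest=$196.64

Answer: 1496.64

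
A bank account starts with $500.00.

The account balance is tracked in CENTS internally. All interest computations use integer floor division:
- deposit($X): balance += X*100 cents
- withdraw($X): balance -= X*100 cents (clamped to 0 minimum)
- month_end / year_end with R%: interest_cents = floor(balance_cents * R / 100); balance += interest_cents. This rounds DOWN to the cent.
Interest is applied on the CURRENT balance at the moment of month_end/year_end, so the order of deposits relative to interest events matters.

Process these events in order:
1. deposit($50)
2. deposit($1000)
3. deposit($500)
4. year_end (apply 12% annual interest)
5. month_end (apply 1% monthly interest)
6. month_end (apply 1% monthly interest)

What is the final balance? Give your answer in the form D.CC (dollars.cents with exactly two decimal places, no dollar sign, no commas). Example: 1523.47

Answer: 2342.14

Derivation:
After 1 (deposit($50)): balance=$550.00 total_interest=$0.00
After 2 (deposit($1000)): balance=$1550.00 total_interest=$0.00
After 3 (deposit($500)): balance=$2050.00 total_interest=$0.00
After 4 (year_end (apply 12% annual interest)): balance=$2296.00 total_interest=$246.00
After 5 (month_end (apply 1% monthly interest)): balance=$2318.96 total_interest=$268.96
After 6 (month_end (apply 1% monthly interest)): balance=$2342.14 total_interest=$292.14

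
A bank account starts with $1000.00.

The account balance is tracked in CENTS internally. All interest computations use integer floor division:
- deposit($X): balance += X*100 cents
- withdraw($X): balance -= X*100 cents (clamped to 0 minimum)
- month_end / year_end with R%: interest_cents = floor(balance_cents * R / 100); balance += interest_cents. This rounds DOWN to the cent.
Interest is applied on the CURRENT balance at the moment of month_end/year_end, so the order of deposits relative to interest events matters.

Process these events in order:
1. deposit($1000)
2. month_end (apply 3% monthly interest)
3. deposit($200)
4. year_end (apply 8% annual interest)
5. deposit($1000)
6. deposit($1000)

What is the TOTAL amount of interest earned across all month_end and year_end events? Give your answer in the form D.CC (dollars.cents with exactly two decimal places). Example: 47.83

Answer: 240.80

Derivation:
After 1 (deposit($1000)): balance=$2000.00 total_interest=$0.00
After 2 (month_end (apply 3% monthly interest)): balance=$2060.00 total_interest=$60.00
After 3 (deposit($200)): balance=$2260.00 total_interest=$60.00
After 4 (year_end (apply 8% annual interest)): balance=$2440.80 total_interest=$240.80
After 5 (deposit($1000)): balance=$3440.80 total_interest=$240.80
After 6 (deposit($1000)): balance=$4440.80 total_interest=$240.80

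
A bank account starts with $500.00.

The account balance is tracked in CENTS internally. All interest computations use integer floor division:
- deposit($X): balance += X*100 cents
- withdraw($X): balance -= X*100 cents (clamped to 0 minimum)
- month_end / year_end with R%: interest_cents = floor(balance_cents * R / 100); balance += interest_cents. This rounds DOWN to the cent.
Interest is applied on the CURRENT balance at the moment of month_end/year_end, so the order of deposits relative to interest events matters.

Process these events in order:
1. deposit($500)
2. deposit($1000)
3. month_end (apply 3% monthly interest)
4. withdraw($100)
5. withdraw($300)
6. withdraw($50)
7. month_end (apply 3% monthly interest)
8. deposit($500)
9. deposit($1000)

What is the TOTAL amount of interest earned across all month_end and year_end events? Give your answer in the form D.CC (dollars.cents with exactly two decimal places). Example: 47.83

Answer: 108.30

Derivation:
After 1 (deposit($500)): balance=$1000.00 total_interest=$0.00
After 2 (deposit($1000)): balance=$2000.00 total_interest=$0.00
After 3 (month_end (apply 3% monthly interest)): balance=$2060.00 total_interest=$60.00
After 4 (withdraw($100)): balance=$1960.00 total_interest=$60.00
After 5 (withdraw($300)): balance=$1660.00 total_interest=$60.00
After 6 (withdraw($50)): balance=$1610.00 total_interest=$60.00
After 7 (month_end (apply 3% monthly interest)): balance=$1658.30 total_interest=$108.30
After 8 (deposit($500)): balance=$2158.30 total_interest=$108.30
After 9 (deposit($1000)): balance=$3158.30 total_interest=$108.30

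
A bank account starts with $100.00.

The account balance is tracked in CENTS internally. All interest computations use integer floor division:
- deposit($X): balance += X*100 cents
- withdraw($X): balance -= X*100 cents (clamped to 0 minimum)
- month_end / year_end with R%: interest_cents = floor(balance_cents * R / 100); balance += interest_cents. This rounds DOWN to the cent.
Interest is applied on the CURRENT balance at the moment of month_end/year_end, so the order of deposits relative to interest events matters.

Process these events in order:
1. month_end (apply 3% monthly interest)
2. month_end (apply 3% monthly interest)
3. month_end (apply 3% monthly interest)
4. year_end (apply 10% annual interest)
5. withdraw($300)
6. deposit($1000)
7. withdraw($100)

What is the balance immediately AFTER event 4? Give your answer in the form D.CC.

After 1 (month_end (apply 3% monthly interest)): balance=$103.00 total_interest=$3.00
After 2 (month_end (apply 3% monthly interest)): balance=$106.09 total_interest=$6.09
After 3 (month_end (apply 3% monthly interest)): balance=$109.27 total_interest=$9.27
After 4 (year_end (apply 10% annual interest)): balance=$120.19 total_interest=$20.19

Answer: 120.19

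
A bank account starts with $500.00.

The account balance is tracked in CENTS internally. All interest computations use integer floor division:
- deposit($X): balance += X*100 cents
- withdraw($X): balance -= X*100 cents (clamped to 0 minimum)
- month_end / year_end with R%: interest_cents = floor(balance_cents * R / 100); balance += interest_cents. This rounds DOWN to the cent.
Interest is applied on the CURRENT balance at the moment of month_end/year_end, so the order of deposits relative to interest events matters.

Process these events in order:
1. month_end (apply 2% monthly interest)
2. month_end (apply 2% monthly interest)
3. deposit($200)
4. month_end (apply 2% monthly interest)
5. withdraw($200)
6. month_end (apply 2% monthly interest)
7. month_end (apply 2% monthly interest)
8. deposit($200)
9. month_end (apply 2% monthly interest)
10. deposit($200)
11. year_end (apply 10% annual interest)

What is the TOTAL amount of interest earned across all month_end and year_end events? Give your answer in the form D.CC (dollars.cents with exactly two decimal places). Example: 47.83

After 1 (month_end (apply 2% monthly interest)): balance=$510.00 total_interest=$10.00
After 2 (month_end (apply 2% monthly interest)): balance=$520.20 total_interest=$20.20
After 3 (deposit($200)): balance=$720.20 total_interest=$20.20
After 4 (month_end (apply 2% monthly interest)): balance=$734.60 total_interest=$34.60
After 5 (withdraw($200)): balance=$534.60 total_interest=$34.60
After 6 (month_end (apply 2% monthly interest)): balance=$545.29 total_interest=$45.29
After 7 (month_end (apply 2% monthly interest)): balance=$556.19 total_interest=$56.19
After 8 (deposit($200)): balance=$756.19 total_interest=$56.19
After 9 (month_end (apply 2% monthly interest)): balance=$771.31 total_interest=$71.31
After 10 (deposit($200)): balance=$971.31 total_interest=$71.31
After 11 (year_end (apply 10% annual interest)): balance=$1068.44 total_interest=$168.44

Answer: 168.44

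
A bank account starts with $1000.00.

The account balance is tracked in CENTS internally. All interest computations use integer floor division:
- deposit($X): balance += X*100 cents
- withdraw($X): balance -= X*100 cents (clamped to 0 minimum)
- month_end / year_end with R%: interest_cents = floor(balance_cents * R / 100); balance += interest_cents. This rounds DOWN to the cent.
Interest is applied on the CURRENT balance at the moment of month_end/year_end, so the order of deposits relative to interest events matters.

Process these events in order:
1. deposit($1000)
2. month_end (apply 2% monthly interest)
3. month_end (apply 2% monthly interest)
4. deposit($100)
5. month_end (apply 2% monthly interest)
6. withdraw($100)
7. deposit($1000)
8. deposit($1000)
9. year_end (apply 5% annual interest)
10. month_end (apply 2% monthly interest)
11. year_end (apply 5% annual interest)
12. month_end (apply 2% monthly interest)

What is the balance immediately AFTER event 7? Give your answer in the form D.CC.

After 1 (deposit($1000)): balance=$2000.00 total_interest=$0.00
After 2 (month_end (apply 2% monthly interest)): balance=$2040.00 total_interest=$40.00
After 3 (month_end (apply 2% monthly interest)): balance=$2080.80 total_interest=$80.80
After 4 (deposit($100)): balance=$2180.80 total_interest=$80.80
After 5 (month_end (apply 2% monthly interest)): balance=$2224.41 total_interest=$124.41
After 6 (withdraw($100)): balance=$2124.41 total_interest=$124.41
After 7 (deposit($1000)): balance=$3124.41 total_interest=$124.41

Answer: 3124.41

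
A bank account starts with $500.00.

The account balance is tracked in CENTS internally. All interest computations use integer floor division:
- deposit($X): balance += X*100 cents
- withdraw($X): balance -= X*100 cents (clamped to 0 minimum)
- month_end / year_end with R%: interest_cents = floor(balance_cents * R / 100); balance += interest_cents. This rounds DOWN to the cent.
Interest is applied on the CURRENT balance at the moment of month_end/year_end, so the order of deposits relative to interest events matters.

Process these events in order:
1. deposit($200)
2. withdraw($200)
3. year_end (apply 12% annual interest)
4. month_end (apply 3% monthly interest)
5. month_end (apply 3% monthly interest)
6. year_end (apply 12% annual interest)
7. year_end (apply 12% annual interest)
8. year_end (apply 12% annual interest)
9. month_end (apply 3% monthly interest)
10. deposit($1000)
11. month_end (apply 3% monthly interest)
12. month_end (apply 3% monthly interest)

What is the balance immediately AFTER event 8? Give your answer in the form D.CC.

After 1 (deposit($200)): balance=$700.00 total_interest=$0.00
After 2 (withdraw($200)): balance=$500.00 total_interest=$0.00
After 3 (year_end (apply 12% annual interest)): balance=$560.00 total_interest=$60.00
After 4 (month_end (apply 3% monthly interest)): balance=$576.80 total_interest=$76.80
After 5 (month_end (apply 3% monthly interest)): balance=$594.10 total_interest=$94.10
After 6 (year_end (apply 12% annual interest)): balance=$665.39 total_interest=$165.39
After 7 (year_end (apply 12% annual interest)): balance=$745.23 total_interest=$245.23
After 8 (year_end (apply 12% annual interest)): balance=$834.65 total_interest=$334.65

Answer: 834.65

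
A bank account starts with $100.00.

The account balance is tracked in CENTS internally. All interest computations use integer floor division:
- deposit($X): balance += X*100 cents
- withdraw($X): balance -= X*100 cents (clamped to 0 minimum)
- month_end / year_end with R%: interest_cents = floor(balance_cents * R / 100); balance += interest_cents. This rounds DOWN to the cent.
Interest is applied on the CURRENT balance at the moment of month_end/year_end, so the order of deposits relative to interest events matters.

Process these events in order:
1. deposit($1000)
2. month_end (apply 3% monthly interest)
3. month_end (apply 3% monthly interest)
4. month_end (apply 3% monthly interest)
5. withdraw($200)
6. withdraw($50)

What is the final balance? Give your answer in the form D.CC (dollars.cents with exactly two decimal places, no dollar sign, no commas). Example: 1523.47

After 1 (deposit($1000)): balance=$1100.00 total_interest=$0.00
After 2 (month_end (apply 3% monthly interest)): balance=$1133.00 total_interest=$33.00
After 3 (month_end (apply 3% monthly interest)): balance=$1166.99 total_interest=$66.99
After 4 (month_end (apply 3% monthly interest)): balance=$1201.99 total_interest=$101.99
After 5 (withdraw($200)): balance=$1001.99 total_interest=$101.99
After 6 (withdraw($50)): balance=$951.99 total_interest=$101.99

Answer: 951.99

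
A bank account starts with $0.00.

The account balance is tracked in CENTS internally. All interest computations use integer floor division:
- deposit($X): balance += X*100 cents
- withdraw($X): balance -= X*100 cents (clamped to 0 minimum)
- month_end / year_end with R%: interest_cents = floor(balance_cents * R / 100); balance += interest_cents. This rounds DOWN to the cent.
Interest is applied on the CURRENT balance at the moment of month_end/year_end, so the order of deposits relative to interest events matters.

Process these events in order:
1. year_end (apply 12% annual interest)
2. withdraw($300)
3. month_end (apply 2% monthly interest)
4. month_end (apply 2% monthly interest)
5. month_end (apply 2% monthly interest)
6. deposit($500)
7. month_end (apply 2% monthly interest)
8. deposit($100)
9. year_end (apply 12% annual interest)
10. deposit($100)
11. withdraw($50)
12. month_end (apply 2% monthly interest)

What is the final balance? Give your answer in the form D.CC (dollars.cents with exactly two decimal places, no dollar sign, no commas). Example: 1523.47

After 1 (year_end (apply 12% annual interest)): balance=$0.00 total_interest=$0.00
After 2 (withdraw($300)): balance=$0.00 total_interest=$0.00
After 3 (month_end (apply 2% monthly interest)): balance=$0.00 total_interest=$0.00
After 4 (month_end (apply 2% monthly interest)): balance=$0.00 total_interest=$0.00
After 5 (month_end (apply 2% monthly interest)): balance=$0.00 total_interest=$0.00
After 6 (deposit($500)): balance=$500.00 total_interest=$0.00
After 7 (month_end (apply 2% monthly interest)): balance=$510.00 total_interest=$10.00
After 8 (deposit($100)): balance=$610.00 total_interest=$10.00
After 9 (year_end (apply 12% annual interest)): balance=$683.20 total_interest=$83.20
After 10 (deposit($100)): balance=$783.20 total_interest=$83.20
After 11 (withdraw($50)): balance=$733.20 total_interest=$83.20
After 12 (month_end (apply 2% monthly interest)): balance=$747.86 total_interest=$97.86

Answer: 747.86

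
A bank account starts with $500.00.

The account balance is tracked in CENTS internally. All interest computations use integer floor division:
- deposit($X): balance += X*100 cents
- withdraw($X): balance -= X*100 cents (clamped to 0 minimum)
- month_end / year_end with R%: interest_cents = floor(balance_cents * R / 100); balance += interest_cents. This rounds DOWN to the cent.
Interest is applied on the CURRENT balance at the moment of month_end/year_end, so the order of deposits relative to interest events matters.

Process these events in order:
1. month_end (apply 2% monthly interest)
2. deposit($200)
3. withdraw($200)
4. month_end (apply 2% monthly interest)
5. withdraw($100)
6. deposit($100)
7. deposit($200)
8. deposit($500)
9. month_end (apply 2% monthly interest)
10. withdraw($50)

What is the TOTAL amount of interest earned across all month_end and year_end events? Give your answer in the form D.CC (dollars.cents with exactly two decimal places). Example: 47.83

Answer: 44.60

Derivation:
After 1 (month_end (apply 2% monthly interest)): balance=$510.00 total_interest=$10.00
After 2 (deposit($200)): balance=$710.00 total_interest=$10.00
After 3 (withdraw($200)): balance=$510.00 total_interest=$10.00
After 4 (month_end (apply 2% monthly interest)): balance=$520.20 total_interest=$20.20
After 5 (withdraw($100)): balance=$420.20 total_interest=$20.20
After 6 (deposit($100)): balance=$520.20 total_interest=$20.20
After 7 (deposit($200)): balance=$720.20 total_interest=$20.20
After 8 (deposit($500)): balance=$1220.20 total_interest=$20.20
After 9 (month_end (apply 2% monthly interest)): balance=$1244.60 total_interest=$44.60
After 10 (withdraw($50)): balance=$1194.60 total_interest=$44.60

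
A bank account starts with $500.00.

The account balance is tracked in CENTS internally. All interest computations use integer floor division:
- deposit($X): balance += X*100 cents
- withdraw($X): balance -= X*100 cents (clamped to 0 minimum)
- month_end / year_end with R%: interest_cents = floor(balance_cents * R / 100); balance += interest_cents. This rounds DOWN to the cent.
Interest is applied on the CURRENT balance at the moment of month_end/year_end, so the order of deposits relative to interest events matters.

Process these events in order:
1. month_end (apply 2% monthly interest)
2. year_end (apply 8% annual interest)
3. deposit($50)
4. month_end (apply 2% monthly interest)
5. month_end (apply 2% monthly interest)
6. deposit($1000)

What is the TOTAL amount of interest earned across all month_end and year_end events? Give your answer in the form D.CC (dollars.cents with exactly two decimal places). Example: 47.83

Answer: 75.06

Derivation:
After 1 (month_end (apply 2% monthly interest)): balance=$510.00 total_interest=$10.00
After 2 (year_end (apply 8% annual interest)): balance=$550.80 total_interest=$50.80
After 3 (deposit($50)): balance=$600.80 total_interest=$50.80
After 4 (month_end (apply 2% monthly interest)): balance=$612.81 total_interest=$62.81
After 5 (month_end (apply 2% monthly interest)): balance=$625.06 total_interest=$75.06
After 6 (deposit($1000)): balance=$1625.06 total_interest=$75.06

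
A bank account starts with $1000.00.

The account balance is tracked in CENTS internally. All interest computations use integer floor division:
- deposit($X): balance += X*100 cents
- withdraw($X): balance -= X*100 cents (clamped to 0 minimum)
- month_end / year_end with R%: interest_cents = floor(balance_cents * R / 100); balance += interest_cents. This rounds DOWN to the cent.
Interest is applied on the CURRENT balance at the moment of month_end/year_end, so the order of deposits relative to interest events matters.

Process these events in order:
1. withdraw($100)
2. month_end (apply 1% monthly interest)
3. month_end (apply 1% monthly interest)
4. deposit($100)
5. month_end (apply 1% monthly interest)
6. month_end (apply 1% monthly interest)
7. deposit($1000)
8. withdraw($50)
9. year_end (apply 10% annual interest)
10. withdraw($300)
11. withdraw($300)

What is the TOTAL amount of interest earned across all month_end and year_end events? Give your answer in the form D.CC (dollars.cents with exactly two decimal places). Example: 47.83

Answer: 237.40

Derivation:
After 1 (withdraw($100)): balance=$900.00 total_interest=$0.00
After 2 (month_end (apply 1% monthly interest)): balance=$909.00 total_interest=$9.00
After 3 (month_end (apply 1% monthly interest)): balance=$918.09 total_interest=$18.09
After 4 (deposit($100)): balance=$1018.09 total_interest=$18.09
After 5 (month_end (apply 1% monthly interest)): balance=$1028.27 total_interest=$28.27
After 6 (month_end (apply 1% monthly interest)): balance=$1038.55 total_interest=$38.55
After 7 (deposit($1000)): balance=$2038.55 total_interest=$38.55
After 8 (withdraw($50)): balance=$1988.55 total_interest=$38.55
After 9 (year_end (apply 10% annual interest)): balance=$2187.40 total_interest=$237.40
After 10 (withdraw($300)): balance=$1887.40 total_interest=$237.40
After 11 (withdraw($300)): balance=$1587.40 total_interest=$237.40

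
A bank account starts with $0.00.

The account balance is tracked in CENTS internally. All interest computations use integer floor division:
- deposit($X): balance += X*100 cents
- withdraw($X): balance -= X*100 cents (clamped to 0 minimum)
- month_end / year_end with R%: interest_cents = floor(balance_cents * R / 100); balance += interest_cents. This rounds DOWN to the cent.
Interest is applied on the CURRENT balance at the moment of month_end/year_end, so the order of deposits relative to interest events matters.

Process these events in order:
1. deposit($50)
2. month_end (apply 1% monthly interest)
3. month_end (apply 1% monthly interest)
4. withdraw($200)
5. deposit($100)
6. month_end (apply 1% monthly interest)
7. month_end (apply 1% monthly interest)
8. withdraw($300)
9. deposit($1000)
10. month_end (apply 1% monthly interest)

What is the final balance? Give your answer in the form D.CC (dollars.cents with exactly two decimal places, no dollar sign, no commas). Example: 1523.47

After 1 (deposit($50)): balance=$50.00 total_interest=$0.00
After 2 (month_end (apply 1% monthly interest)): balance=$50.50 total_interest=$0.50
After 3 (month_end (apply 1% monthly interest)): balance=$51.00 total_interest=$1.00
After 4 (withdraw($200)): balance=$0.00 total_interest=$1.00
After 5 (deposit($100)): balance=$100.00 total_interest=$1.00
After 6 (month_end (apply 1% monthly interest)): balance=$101.00 total_interest=$2.00
After 7 (month_end (apply 1% monthly interest)): balance=$102.01 total_interest=$3.01
After 8 (withdraw($300)): balance=$0.00 total_interest=$3.01
After 9 (deposit($1000)): balance=$1000.00 total_interest=$3.01
After 10 (month_end (apply 1% monthly interest)): balance=$1010.00 total_interest=$13.01

Answer: 1010.00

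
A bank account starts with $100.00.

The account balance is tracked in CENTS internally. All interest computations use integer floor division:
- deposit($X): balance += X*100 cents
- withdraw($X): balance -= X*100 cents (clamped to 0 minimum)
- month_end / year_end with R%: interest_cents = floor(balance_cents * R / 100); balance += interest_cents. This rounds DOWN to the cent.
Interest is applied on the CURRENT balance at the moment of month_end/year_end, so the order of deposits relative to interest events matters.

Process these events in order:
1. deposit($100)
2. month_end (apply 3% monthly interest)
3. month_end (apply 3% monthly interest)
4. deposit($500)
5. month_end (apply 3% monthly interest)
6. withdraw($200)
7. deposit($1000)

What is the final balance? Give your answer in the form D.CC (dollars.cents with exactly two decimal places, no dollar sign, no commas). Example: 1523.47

Answer: 1533.54

Derivation:
After 1 (deposit($100)): balance=$200.00 total_interest=$0.00
After 2 (month_end (apply 3% monthly interest)): balance=$206.00 total_interest=$6.00
After 3 (month_end (apply 3% monthly interest)): balance=$212.18 total_interest=$12.18
After 4 (deposit($500)): balance=$712.18 total_interest=$12.18
After 5 (month_end (apply 3% monthly interest)): balance=$733.54 total_interest=$33.54
After 6 (withdraw($200)): balance=$533.54 total_interest=$33.54
After 7 (deposit($1000)): balance=$1533.54 total_interest=$33.54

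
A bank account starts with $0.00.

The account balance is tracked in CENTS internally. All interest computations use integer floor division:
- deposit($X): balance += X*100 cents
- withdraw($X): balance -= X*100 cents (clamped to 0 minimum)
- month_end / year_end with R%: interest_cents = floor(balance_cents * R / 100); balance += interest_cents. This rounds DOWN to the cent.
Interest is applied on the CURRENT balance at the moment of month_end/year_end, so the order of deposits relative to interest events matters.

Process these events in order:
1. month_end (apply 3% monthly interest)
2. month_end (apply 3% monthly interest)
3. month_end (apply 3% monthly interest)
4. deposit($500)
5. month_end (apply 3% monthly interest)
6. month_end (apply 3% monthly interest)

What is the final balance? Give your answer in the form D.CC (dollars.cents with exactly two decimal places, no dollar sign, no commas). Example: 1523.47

Answer: 530.45

Derivation:
After 1 (month_end (apply 3% monthly interest)): balance=$0.00 total_interest=$0.00
After 2 (month_end (apply 3% monthly interest)): balance=$0.00 total_interest=$0.00
After 3 (month_end (apply 3% monthly interest)): balance=$0.00 total_interest=$0.00
After 4 (deposit($500)): balance=$500.00 total_interest=$0.00
After 5 (month_end (apply 3% monthly interest)): balance=$515.00 total_interest=$15.00
After 6 (month_end (apply 3% monthly interest)): balance=$530.45 total_interest=$30.45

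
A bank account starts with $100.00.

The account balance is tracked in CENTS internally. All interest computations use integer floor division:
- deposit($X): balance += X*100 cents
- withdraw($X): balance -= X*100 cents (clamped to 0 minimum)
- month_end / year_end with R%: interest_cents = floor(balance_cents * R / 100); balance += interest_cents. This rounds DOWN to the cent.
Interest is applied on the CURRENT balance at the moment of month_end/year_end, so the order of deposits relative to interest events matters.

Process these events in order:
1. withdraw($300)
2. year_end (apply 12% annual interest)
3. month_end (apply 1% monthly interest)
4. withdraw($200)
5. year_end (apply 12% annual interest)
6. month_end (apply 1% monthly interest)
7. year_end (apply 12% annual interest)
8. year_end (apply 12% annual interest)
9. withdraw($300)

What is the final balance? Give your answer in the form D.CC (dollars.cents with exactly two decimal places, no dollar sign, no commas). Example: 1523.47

Answer: 0.00

Derivation:
After 1 (withdraw($300)): balance=$0.00 total_interest=$0.00
After 2 (year_end (apply 12% annual interest)): balance=$0.00 total_interest=$0.00
After 3 (month_end (apply 1% monthly interest)): balance=$0.00 total_interest=$0.00
After 4 (withdraw($200)): balance=$0.00 total_interest=$0.00
After 5 (year_end (apply 12% annual interest)): balance=$0.00 total_interest=$0.00
After 6 (month_end (apply 1% monthly interest)): balance=$0.00 total_interest=$0.00
After 7 (year_end (apply 12% annual interest)): balance=$0.00 total_interest=$0.00
After 8 (year_end (apply 12% annual interest)): balance=$0.00 total_interest=$0.00
After 9 (withdraw($300)): balance=$0.00 total_interest=$0.00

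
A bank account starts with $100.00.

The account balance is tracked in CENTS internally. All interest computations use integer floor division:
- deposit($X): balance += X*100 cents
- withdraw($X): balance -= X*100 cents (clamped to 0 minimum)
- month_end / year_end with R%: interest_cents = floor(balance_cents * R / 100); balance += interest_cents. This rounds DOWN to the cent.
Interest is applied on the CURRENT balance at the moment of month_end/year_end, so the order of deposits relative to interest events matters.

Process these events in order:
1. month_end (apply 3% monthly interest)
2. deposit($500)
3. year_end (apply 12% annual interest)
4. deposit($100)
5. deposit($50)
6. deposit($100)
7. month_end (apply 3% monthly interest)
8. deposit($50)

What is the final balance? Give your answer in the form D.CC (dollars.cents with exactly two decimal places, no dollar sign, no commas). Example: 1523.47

Answer: 1003.12

Derivation:
After 1 (month_end (apply 3% monthly interest)): balance=$103.00 total_interest=$3.00
After 2 (deposit($500)): balance=$603.00 total_interest=$3.00
After 3 (year_end (apply 12% annual interest)): balance=$675.36 total_interest=$75.36
After 4 (deposit($100)): balance=$775.36 total_interest=$75.36
After 5 (deposit($50)): balance=$825.36 total_interest=$75.36
After 6 (deposit($100)): balance=$925.36 total_interest=$75.36
After 7 (month_end (apply 3% monthly interest)): balance=$953.12 total_interest=$103.12
After 8 (deposit($50)): balance=$1003.12 total_interest=$103.12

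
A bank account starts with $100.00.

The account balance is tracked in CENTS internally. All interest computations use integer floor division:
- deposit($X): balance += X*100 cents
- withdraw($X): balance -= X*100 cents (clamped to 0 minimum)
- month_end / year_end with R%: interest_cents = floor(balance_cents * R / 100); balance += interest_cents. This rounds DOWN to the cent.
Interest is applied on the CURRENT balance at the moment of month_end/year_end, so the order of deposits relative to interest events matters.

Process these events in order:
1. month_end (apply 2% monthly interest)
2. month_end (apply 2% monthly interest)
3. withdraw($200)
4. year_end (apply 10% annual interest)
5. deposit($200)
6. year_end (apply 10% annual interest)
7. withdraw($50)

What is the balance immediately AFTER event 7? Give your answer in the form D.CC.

After 1 (month_end (apply 2% monthly interest)): balance=$102.00 total_interest=$2.00
After 2 (month_end (apply 2% monthly interest)): balance=$104.04 total_interest=$4.04
After 3 (withdraw($200)): balance=$0.00 total_interest=$4.04
After 4 (year_end (apply 10% annual interest)): balance=$0.00 total_interest=$4.04
After 5 (deposit($200)): balance=$200.00 total_interest=$4.04
After 6 (year_end (apply 10% annual interest)): balance=$220.00 total_interest=$24.04
After 7 (withdraw($50)): balance=$170.00 total_interest=$24.04

Answer: 170.00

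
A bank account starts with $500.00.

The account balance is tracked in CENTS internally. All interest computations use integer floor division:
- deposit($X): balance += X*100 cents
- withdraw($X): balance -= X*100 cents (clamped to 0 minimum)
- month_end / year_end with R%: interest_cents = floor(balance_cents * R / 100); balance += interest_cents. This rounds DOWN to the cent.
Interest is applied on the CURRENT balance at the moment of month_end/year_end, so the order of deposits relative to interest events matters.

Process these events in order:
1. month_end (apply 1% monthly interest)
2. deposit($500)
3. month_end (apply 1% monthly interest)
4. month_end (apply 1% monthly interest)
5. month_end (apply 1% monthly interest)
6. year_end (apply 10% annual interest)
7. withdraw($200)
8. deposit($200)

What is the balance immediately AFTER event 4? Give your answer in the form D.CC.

Answer: 1025.20

Derivation:
After 1 (month_end (apply 1% monthly interest)): balance=$505.00 total_interest=$5.00
After 2 (deposit($500)): balance=$1005.00 total_interest=$5.00
After 3 (month_end (apply 1% monthly interest)): balance=$1015.05 total_interest=$15.05
After 4 (month_end (apply 1% monthly interest)): balance=$1025.20 total_interest=$25.20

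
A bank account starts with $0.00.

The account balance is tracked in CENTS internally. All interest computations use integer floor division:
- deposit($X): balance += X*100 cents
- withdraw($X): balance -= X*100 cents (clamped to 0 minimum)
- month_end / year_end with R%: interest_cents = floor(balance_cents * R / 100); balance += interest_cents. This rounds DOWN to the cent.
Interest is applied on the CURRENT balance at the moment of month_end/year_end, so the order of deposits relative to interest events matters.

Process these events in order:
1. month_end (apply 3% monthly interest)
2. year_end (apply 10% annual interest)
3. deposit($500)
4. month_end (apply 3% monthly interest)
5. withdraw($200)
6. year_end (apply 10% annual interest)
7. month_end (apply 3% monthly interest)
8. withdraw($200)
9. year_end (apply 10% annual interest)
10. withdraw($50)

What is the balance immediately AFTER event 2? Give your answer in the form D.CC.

Answer: 0.00

Derivation:
After 1 (month_end (apply 3% monthly interest)): balance=$0.00 total_interest=$0.00
After 2 (year_end (apply 10% annual interest)): balance=$0.00 total_interest=$0.00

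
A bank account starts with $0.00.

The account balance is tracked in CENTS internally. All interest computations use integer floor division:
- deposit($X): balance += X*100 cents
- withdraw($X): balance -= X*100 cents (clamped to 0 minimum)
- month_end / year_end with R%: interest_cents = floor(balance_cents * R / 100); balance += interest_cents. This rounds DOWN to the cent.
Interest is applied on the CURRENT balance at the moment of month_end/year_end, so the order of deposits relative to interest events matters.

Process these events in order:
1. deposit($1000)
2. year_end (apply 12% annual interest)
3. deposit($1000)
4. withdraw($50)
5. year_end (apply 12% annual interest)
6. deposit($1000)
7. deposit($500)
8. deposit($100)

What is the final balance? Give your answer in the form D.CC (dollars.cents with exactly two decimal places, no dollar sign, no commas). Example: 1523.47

After 1 (deposit($1000)): balance=$1000.00 total_interest=$0.00
After 2 (year_end (apply 12% annual interest)): balance=$1120.00 total_interest=$120.00
After 3 (deposit($1000)): balance=$2120.00 total_interest=$120.00
After 4 (withdraw($50)): balance=$2070.00 total_interest=$120.00
After 5 (year_end (apply 12% annual interest)): balance=$2318.40 total_interest=$368.40
After 6 (deposit($1000)): balance=$3318.40 total_interest=$368.40
After 7 (deposit($500)): balance=$3818.40 total_interest=$368.40
After 8 (deposit($100)): balance=$3918.40 total_interest=$368.40

Answer: 3918.40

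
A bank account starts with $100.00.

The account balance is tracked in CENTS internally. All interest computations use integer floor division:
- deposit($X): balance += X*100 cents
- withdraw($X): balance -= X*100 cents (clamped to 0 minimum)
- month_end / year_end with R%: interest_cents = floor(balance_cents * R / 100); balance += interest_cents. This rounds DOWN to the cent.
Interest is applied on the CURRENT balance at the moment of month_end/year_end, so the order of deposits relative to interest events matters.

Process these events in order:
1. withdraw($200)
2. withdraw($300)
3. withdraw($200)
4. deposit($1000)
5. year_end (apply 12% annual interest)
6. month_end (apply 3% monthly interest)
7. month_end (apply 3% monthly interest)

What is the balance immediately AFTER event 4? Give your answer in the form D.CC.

After 1 (withdraw($200)): balance=$0.00 total_interest=$0.00
After 2 (withdraw($300)): balance=$0.00 total_interest=$0.00
After 3 (withdraw($200)): balance=$0.00 total_interest=$0.00
After 4 (deposit($1000)): balance=$1000.00 total_interest=$0.00

Answer: 1000.00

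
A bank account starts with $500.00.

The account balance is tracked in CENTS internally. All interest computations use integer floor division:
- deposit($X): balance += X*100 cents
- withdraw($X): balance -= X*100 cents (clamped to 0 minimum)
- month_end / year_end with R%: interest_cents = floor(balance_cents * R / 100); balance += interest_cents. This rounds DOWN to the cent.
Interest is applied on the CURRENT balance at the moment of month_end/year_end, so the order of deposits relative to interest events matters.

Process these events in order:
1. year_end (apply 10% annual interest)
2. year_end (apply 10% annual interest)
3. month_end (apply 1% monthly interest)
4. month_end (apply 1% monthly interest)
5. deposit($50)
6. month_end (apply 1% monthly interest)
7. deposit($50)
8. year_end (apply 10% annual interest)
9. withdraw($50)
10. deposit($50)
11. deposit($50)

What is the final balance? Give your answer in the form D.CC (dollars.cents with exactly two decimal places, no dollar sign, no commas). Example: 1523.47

Answer: 846.21

Derivation:
After 1 (year_end (apply 10% annual interest)): balance=$550.00 total_interest=$50.00
After 2 (year_end (apply 10% annual interest)): balance=$605.00 total_interest=$105.00
After 3 (month_end (apply 1% monthly interest)): balance=$611.05 total_interest=$111.05
After 4 (month_end (apply 1% monthly interest)): balance=$617.16 total_interest=$117.16
After 5 (deposit($50)): balance=$667.16 total_interest=$117.16
After 6 (month_end (apply 1% monthly interest)): balance=$673.83 total_interest=$123.83
After 7 (deposit($50)): balance=$723.83 total_interest=$123.83
After 8 (year_end (apply 10% annual interest)): balance=$796.21 total_interest=$196.21
After 9 (withdraw($50)): balance=$746.21 total_interest=$196.21
After 10 (deposit($50)): balance=$796.21 total_interest=$196.21
After 11 (deposit($50)): balance=$846.21 total_interest=$196.21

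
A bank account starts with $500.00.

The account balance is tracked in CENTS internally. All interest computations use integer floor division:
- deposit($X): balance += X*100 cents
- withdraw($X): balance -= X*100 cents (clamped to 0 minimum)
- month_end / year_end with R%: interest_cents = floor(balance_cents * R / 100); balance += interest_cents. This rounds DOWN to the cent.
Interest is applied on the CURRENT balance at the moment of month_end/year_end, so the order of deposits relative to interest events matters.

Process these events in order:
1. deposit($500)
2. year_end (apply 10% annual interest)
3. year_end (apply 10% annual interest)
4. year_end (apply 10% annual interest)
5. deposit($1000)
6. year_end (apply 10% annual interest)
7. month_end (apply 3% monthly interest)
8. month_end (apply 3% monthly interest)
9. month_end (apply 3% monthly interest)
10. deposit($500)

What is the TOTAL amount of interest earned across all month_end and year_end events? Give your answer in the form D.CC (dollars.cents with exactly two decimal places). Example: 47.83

Answer: 801.85

Derivation:
After 1 (deposit($500)): balance=$1000.00 total_interest=$0.00
After 2 (year_end (apply 10% annual interest)): balance=$1100.00 total_interest=$100.00
After 3 (year_end (apply 10% annual interest)): balance=$1210.00 total_interest=$210.00
After 4 (year_end (apply 10% annual interest)): balance=$1331.00 total_interest=$331.00
After 5 (deposit($1000)): balance=$2331.00 total_interest=$331.00
After 6 (year_end (apply 10% annual interest)): balance=$2564.10 total_interest=$564.10
After 7 (month_end (apply 3% monthly interest)): balance=$2641.02 total_interest=$641.02
After 8 (month_end (apply 3% monthly interest)): balance=$2720.25 total_interest=$720.25
After 9 (month_end (apply 3% monthly interest)): balance=$2801.85 total_interest=$801.85
After 10 (deposit($500)): balance=$3301.85 total_interest=$801.85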